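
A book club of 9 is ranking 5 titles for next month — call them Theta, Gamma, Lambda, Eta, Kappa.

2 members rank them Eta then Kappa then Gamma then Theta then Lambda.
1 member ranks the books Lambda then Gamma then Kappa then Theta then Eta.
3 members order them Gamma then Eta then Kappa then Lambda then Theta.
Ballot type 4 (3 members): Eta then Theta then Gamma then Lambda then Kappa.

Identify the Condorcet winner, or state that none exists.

Head-to-head results (9 members):
Theta vs Gamma: Gamma, 6–3.
Theta–Lambda: Theta 5–4.
Theta–Eta: Eta 8–1.
Theta vs Kappa: Kappa wins 6–3.
Gamma vs Lambda: Gamma, 8–1.
Gamma vs Eta: Eta wins 5–4.
Gamma vs Kappa: Gamma wins 7–2.
Lambda–Eta: Eta 8–1.
Lambda vs Kappa: Kappa, 5–4.
Eta–Kappa: Eta 8–1.
Eta wins every pairwise contest, so Eta is the Condorcet winner.

Eta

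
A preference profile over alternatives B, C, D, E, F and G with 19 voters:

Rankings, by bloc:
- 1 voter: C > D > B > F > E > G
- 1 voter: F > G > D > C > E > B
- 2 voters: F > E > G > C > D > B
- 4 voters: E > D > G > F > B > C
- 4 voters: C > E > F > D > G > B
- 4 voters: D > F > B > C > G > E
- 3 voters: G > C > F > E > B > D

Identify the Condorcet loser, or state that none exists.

Head-to-head results (19 voters):
B vs C: C, 11–8.
B vs D: 3 to 16, D.
B vs E: E, 14–5.
B vs F: 1 for B, 18 for F — F by 18–1.
B vs G: B is ranked higher on 1+4 = 5 ballots, G on 14. G wins 14–5.
C vs D: C wins 10–9.
C vs E: 1+1+4+4+3 = 13 for C, 6 for E — C by 13–6.
C vs F: C preferred on 1+4+3 = 8 ballots; F wins 11–8.
C vs G: C is ranked higher on 1+4+4 = 9 ballots, G on 10. G wins 10–9.
D vs E: 1+1+4 = 6 for D, 13 for E — E by 13–6.
D vs F: 9 to 10, F.
D vs G: D, 13–6.
E vs F: 8 to 11, F.
E vs G: E preferred on 1+2+4+4 = 11 ballots; E wins 11–8.
F vs G: F is ranked higher on 1+1+2+4+4 = 12 ballots, G on 7. F wins 12–7.
B is beaten in every head-to-head and is the Condorcet loser.

B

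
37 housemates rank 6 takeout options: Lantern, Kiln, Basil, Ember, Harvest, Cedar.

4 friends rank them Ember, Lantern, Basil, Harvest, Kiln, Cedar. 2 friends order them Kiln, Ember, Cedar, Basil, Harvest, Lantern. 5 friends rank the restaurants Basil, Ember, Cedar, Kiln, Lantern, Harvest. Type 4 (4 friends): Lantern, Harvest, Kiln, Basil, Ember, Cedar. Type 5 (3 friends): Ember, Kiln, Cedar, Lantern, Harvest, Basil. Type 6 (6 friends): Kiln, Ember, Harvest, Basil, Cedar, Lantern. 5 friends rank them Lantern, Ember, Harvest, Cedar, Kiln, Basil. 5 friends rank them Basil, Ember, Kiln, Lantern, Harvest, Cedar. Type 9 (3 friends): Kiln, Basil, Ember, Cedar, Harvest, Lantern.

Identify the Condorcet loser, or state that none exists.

none

Head-to-head results (37 friends):
Lantern vs Kiln: Lantern is ranked higher on 4+4+5 = 13 ballots, Kiln on 24. Kiln wins 24–13.
Lantern vs Basil: 16 to 21, Basil.
Lantern–Ember: Ember 28–9.
Lantern–Harvest: Lantern 26–11.
Lantern vs Cedar: Lantern preferred on 4+4+5+5 = 18 ballots; Cedar wins 19–18.
Kiln vs Basil: Kiln, 23–14.
Kiln vs Ember: Ember, 22–15.
Kiln vs Harvest: Kiln wins 24–13.
Kiln vs Cedar: Kiln preferred on 27 ballots; Kiln wins 27–10.
Basil vs Ember: Ember, 20–17.
Basil vs Harvest: Basil is ranked higher on 4+2+5+5+3 = 19 ballots, Harvest on 18. Basil wins 19–18.
Basil vs Cedar: Basil is ranked higher on 4+5+4+6+5+3 = 27 ballots, Cedar on 10. Basil wins 27–10.
Ember vs Harvest: Ember, 33–4.
Ember–Cedar: Ember 37–0.
Harvest vs Cedar: Harvest, 24–13.
Each restaurant has at least one pairwise win (Lantern beats Harvest; Kiln beats Lantern; Basil beats Lantern; Ember beats Lantern; Harvest beats Cedar; Cedar beats Lantern) — no Condorcet loser.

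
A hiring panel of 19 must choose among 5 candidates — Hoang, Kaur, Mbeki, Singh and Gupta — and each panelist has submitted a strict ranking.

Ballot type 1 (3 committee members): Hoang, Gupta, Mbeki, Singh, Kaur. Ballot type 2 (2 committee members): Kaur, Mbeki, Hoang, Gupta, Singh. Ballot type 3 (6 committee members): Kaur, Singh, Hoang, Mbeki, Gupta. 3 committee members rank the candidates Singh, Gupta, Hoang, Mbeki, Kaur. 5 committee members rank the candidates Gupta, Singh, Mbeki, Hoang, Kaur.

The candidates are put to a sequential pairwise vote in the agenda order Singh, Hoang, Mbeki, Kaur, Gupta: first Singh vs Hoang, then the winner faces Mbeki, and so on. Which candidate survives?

Round 1: Singh vs Hoang — 14–5, Singh advances.
Round 2: Singh vs Mbeki — 14–5, Singh advances.
Round 3: Singh vs Kaur — 11–8, Singh advances.
Round 4: Singh vs Gupta — 9–10, Gupta advances.
The agenda winner is Gupta.

Gupta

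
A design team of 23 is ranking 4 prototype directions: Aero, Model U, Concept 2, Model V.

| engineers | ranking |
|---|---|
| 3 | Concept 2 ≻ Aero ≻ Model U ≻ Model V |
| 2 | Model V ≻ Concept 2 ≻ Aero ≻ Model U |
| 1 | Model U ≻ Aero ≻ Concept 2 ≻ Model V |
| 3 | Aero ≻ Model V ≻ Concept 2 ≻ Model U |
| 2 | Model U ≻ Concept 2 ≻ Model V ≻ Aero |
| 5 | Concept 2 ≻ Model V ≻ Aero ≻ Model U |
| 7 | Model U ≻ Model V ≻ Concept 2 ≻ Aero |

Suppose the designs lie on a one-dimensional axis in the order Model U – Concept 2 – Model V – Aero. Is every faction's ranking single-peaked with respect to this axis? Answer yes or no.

Axis positions: Model U=1, Concept 2=2, Model V=3, Aero=4.
Faction 1: ranking walks positions 2-4-1-3; Aero is ranked above Model V even though Model V lies between Aero and the peak Concept 2 on the axis — preferences dip and rise again. Not single-peaked.
Faction 2 (peak Model V at position 3): ranking walks positions 3-2-4-1, expanding outward from the peak — single-peaked.
Faction 3: ranking walks positions 1-4-2-3; Aero is ranked above Concept 2 even though Concept 2 lies between Aero and the peak Model U on the axis — preferences dip and rise again. Not single-peaked.
Faction 4 (peak Aero at position 4): ranking walks positions 4-3-2-1, expanding outward from the peak — single-peaked.
Faction 5 (peak Model U at position 1): ranking walks positions 1-2-3-4, expanding outward from the peak — single-peaked.
Faction 6 (peak Concept 2 at position 2): ranking walks positions 2-3-4-1, expanding outward from the peak — single-peaked.
Faction 7: ranking walks positions 1-3-2-4; Model V is ranked above Concept 2 even though Concept 2 lies between Model V and the peak Model U on the axis — preferences dip and rise again. Not single-peaked.
Faction 1 violates single-peakedness, so the profile is not single-peaked on this axis.

no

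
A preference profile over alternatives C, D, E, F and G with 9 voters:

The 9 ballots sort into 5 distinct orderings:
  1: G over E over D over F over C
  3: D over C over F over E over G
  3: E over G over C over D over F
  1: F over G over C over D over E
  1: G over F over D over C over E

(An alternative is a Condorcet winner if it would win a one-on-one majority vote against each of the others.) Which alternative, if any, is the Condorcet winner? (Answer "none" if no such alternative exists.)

none

Pairwise majorities:
C vs D: C is ranked higher on 3+1 = 4 ballots, D on 5. D wins 5–4.
C vs E: 3+1+1 = 5 for C, 4 for E — C by 5–4.
C vs F: C preferred on 3+3 = 6 ballots; C wins 6–3.
C vs G: 3 for C, 6 for G — G by 6–3.
D vs E: D preferred on 3+1+1 = 5 ballots; D wins 5–4.
D vs F: 7 to 2, D.
D vs G: 3 to 6, G.
E vs F: 1+3 = 4 for E, 5 for F — F by 5–4.
E vs G: 3+3 = 6 for E, 3 for G — E by 6–3.
F vs G: 4 to 5, G.
Every alternative loses at least once (C loses to D; D loses to G; E loses to C; F loses to C; G loses to E). The majority relation contains the cycle C beats E beats G beats C, so there is no Condorcet winner.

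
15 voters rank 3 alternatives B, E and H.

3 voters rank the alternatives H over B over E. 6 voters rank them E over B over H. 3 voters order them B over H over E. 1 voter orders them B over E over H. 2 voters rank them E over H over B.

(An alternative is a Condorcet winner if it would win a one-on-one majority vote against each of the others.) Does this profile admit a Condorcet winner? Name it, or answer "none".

Pairwise majorities:
B vs E: E, 8–7.
B–H: B 10–5.
E vs H: E wins 9–6.
Only E has no losses; E is the Condorcet winner.

E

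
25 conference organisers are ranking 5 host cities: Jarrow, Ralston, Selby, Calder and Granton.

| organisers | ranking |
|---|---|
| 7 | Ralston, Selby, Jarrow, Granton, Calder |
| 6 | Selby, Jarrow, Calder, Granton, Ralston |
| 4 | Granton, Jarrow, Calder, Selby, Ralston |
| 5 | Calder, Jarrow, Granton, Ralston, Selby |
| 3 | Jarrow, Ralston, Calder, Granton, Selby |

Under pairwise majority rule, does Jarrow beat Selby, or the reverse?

Selby

Ballots ranking Jarrow above Selby: 4 + 5 + 3 = 12.
Ballots ranking Selby above Jarrow: 25 − 12 = 13.
Selby wins the head-to-head 13–12.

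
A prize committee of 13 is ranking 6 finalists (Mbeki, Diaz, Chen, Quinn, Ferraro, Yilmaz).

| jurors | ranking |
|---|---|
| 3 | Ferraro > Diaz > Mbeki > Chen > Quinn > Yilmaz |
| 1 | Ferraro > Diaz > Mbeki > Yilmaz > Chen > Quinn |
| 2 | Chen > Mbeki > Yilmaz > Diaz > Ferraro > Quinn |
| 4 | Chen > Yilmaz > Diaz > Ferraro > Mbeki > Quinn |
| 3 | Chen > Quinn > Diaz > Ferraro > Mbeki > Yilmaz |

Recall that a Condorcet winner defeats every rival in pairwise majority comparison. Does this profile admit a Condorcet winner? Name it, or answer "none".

Pairwise majorities:
Mbeki vs Diaz: Diaz wins 11–2.
Mbeki–Chen: Chen 9–4.
Mbeki–Quinn: Mbeki 10–3.
Mbeki–Ferraro: Ferraro 11–2.
Mbeki–Yilmaz: Mbeki 9–4.
Diaz vs Chen: Chen, 9–4.
Diaz vs Quinn: Diaz wins 10–3.
Diaz vs Ferraro: Diaz wins 9–4.
Diaz vs Yilmaz: Diaz, 7–6.
Chen–Quinn: Chen 13–0.
Chen vs Ferraro: Chen wins 9–4.
Chen vs Yilmaz: Chen, 12–1.
Quinn vs Ferraro: Ferraro, 10–3.
Quinn–Yilmaz: Yilmaz 7–6.
Ferraro vs Yilmaz: Ferraro, 7–6.
Chen beats each of Mbeki, Diaz, Quinn, Ferraro, Yilmaz — Chen is the Condorcet winner.

Chen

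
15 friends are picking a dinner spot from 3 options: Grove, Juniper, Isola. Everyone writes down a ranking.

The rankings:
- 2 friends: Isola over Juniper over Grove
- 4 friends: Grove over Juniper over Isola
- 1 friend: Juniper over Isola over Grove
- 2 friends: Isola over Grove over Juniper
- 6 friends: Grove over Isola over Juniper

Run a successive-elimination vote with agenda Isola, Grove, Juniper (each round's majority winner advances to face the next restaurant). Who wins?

Round 1: Isola vs Grove — 5–10, Grove advances.
Round 2: Grove vs Juniper — 12–3, Grove advances.
The agenda winner is Grove.

Grove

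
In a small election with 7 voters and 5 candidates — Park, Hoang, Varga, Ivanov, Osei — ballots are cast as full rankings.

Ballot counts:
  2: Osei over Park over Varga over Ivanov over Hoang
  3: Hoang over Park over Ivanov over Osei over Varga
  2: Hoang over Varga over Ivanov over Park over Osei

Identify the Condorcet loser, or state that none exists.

Head-to-head results (7 voters):
Park vs Hoang: 2 to 5, Hoang.
Park vs Varga: Park, 5–2.
Park vs Ivanov: Park, 5–2.
Park vs Osei: 3+2 = 5 for Park, 2 for Osei — Park by 5–2.
Hoang–Varga: Hoang 5–2.
Hoang vs Ivanov: Hoang preferred on 3+2 = 5 ballots; Hoang wins 5–2.
Hoang vs Osei: Hoang, 5–2.
Varga vs Ivanov: Varga, 4–3.
Varga vs Osei: Varga is ranked higher on 2 ballots, Osei on 5. Osei wins 5–2.
Ivanov vs Osei: Ivanov is ranked higher on 3+2 = 5 ballots, Osei on 2. Ivanov wins 5–2.
Each candidate has at least one pairwise win (Park beats Varga; Hoang beats Park; Varga beats Ivanov; Ivanov beats Osei; Osei beats Varga) — no Condorcet loser.

none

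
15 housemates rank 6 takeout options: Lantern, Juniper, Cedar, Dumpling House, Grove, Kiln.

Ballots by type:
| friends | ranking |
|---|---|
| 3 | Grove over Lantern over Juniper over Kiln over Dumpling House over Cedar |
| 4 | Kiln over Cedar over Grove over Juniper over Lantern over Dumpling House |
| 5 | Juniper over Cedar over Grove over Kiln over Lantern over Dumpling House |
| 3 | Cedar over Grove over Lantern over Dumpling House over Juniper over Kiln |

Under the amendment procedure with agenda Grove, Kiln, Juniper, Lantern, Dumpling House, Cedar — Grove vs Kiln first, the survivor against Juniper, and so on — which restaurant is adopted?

Cedar

Round 1: Grove vs Kiln — 11–4, Grove advances.
Round 2: Grove vs Juniper — 10–5, Grove advances.
Round 3: Grove vs Lantern — 15–0, Grove advances.
Round 4: Grove vs Dumpling House — 15–0, Grove advances.
Round 5: Grove vs Cedar — 3–12, Cedar advances.
Cedar survives the agenda.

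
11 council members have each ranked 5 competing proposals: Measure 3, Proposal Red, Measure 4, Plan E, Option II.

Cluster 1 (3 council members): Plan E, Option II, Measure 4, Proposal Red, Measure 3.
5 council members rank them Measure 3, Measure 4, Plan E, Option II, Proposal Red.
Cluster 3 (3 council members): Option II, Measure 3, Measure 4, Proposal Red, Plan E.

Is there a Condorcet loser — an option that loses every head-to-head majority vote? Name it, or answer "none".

Pairwise majorities:
Measure 3 vs Proposal Red: Measure 3 preferred on 5+3 = 8 ballots; Measure 3 wins 8–3.
Measure 3–Measure 4: Measure 3 8–3.
Measure 3 vs Plan E: Measure 3, 8–3.
Measure 3 vs Option II: Option II, 6–5.
Proposal Red–Measure 4: Measure 4 11–0.
Proposal Red vs Plan E: Proposal Red is ranked higher on 3 ballots, Plan E on 8. Plan E wins 8–3.
Proposal Red vs Option II: Option II, 11–0.
Measure 4 vs Plan E: Measure 4 wins 8–3.
Measure 4 vs Option II: Option II wins 6–5.
Plan E vs Option II: 3+5 = 8 for Plan E, 3 for Option II — Plan E by 8–3.
Proposal Red loses to every other option — it is the Condorcet loser.

Proposal Red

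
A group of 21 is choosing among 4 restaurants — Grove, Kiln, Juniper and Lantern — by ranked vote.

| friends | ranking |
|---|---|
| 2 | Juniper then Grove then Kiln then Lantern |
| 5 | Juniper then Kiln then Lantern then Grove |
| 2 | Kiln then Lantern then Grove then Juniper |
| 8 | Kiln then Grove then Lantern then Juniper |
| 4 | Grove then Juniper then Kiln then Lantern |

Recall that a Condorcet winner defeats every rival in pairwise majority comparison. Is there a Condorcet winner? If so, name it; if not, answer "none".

Head-to-head results (21 friends):
Grove vs Kiln: Kiln wins 15–6.
Grove vs Juniper: Grove wins 14–7.
Grove–Lantern: Grove 14–7.
Kiln vs Juniper: Juniper wins 11–10.
Kiln–Lantern: Kiln 21–0.
Juniper vs Lantern: Juniper wins 11–10.
Each restaurant drops at least one matchup (Grove loses to Kiln; Kiln loses to Juniper; Juniper loses to Grove; Lantern loses to Grove); the cycle Grove → Juniper → Kiln → Grove rules out a Condorcet winner.

none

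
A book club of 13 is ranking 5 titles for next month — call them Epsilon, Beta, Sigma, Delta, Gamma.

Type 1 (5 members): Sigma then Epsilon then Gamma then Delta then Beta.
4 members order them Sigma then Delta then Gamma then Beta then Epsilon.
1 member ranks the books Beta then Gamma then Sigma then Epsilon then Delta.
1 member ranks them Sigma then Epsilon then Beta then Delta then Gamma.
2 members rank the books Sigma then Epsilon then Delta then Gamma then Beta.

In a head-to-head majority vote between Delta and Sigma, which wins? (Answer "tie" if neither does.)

Sigma

No ballot ranks Delta above Sigma: 0.
Ballots ranking Sigma above Delta: 13 − 0 = 13.
Sigma wins the head-to-head 13–0.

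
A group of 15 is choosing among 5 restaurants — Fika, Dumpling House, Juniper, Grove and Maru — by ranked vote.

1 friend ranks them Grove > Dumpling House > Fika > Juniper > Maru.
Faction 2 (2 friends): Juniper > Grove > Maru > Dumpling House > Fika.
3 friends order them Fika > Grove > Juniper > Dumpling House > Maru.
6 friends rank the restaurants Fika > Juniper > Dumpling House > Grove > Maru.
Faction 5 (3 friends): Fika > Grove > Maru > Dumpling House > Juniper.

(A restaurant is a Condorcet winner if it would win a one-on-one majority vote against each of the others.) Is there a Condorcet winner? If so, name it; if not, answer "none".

Check each pair by majority over 15 ballots:
Fika vs Dumpling House: Fika wins 12–3.
Fika vs Juniper: Fika wins 13–2.
Fika vs Grove: Fika wins 12–3.
Fika vs Maru: Fika wins 13–2.
Dumpling House–Juniper: Juniper 11–4.
Dumpling House vs Grove: Grove wins 9–6.
Dumpling House vs Maru: Dumpling House, 10–5.
Juniper vs Grove: Juniper, 8–7.
Juniper vs Maru: Juniper, 12–3.
Grove–Maru: Grove 15–0.
Fika beats each of Dumpling House, Juniper, Grove, Maru — Fika is the Condorcet winner.

Fika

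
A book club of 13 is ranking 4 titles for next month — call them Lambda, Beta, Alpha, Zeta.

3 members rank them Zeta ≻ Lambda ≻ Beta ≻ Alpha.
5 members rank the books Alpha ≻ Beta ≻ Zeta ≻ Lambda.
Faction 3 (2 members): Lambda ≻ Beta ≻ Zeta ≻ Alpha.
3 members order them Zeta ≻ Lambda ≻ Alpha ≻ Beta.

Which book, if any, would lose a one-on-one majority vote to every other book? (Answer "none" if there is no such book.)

none

Pairwise majorities:
Lambda vs Beta: Lambda preferred on 3+2+3 = 8 ballots; Lambda wins 8–5.
Lambda vs Alpha: Lambda wins 8–5.
Lambda vs Zeta: Zeta wins 11–2.
Beta vs Alpha: Beta preferred on 3+2 = 5 ballots; Alpha wins 8–5.
Beta vs Zeta: Beta, 7–6.
Alpha vs Zeta: 5 for Alpha, 8 for Zeta — Zeta by 8–5.
Every book wins at least one matchup (Lambda beats Beta; Beta beats Zeta; Alpha beats Beta; Zeta beats Lambda), so there is no Condorcet loser.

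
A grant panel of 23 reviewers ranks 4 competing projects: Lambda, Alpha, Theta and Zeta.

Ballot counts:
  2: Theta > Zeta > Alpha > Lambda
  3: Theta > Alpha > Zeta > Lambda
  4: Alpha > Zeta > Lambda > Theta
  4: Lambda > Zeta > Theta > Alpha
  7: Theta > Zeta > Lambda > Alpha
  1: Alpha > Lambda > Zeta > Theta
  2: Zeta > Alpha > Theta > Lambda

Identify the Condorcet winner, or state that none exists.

Theta

Check each pair by majority over 23 ballots:
Lambda vs Alpha: Lambda is ranked higher on 4+7 = 11 ballots, Alpha on 12. Alpha wins 12–11.
Lambda vs Theta: Lambda is ranked higher on 4+4+1 = 9 ballots, Theta on 14. Theta wins 14–9.
Lambda vs Zeta: 5 to 18, Zeta.
Alpha vs Theta: 7 to 16, Theta.
Alpha vs Zeta: 8 to 15, Zeta.
Theta vs Zeta: Theta preferred on 2+3+7 = 12 ballots; Theta wins 12–11.
Theta defeats every rival head-to-head and is the Condorcet winner.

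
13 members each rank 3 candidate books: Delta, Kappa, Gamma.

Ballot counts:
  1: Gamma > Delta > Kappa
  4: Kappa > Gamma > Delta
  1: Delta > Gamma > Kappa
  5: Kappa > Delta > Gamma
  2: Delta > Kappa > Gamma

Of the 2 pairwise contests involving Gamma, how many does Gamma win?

Gamma against each rival (13 members):
Gamma–Delta: Delta 8–5.
Gamma vs Kappa: Kappa, 11–2.
Gamma beats no one; loses to Delta, Kappa — 0 pairwise wins.

0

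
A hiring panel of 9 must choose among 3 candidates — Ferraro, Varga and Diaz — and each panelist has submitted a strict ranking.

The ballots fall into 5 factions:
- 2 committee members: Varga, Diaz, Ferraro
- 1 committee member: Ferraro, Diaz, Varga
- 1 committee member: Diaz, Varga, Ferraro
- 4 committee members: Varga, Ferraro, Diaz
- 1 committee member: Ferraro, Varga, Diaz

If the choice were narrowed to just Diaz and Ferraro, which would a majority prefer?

Ballots ranking Diaz above Ferraro: 2 + 1 = 3.
Ballots ranking Ferraro above Diaz: 9 − 3 = 6.
Ferraro wins the head-to-head 6–3.

Ferraro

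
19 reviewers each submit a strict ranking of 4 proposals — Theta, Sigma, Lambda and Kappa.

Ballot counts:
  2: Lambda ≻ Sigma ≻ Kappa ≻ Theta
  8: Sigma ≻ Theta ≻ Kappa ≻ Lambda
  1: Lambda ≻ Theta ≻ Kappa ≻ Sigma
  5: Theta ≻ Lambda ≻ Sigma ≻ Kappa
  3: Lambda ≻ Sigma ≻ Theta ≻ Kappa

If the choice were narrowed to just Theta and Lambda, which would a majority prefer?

Ballots ranking Theta above Lambda: 8 + 5 = 13.
Ballots ranking Lambda above Theta: 19 − 13 = 6.
Theta wins the head-to-head 13–6.

Theta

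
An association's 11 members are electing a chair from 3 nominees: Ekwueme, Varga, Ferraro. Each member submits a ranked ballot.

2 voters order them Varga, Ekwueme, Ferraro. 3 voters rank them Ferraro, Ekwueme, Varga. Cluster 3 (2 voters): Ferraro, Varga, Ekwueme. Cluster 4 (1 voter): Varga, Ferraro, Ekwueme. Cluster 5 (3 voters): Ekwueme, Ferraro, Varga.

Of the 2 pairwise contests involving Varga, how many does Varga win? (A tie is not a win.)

Varga against each rival (11 voters):
Varga–Ekwueme: Ekwueme 6–5.
Varga vs Ferraro: Ferraro, 8–3.
Varga beats no one; loses to Ekwueme, Ferraro — 0 pairwise wins.

0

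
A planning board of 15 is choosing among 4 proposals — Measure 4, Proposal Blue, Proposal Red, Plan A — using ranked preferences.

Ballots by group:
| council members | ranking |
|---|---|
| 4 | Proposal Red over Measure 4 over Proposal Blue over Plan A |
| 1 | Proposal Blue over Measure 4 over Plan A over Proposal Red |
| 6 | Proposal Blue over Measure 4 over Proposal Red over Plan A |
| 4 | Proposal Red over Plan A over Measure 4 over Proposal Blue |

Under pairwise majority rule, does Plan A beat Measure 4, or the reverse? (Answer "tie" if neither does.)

Ballots ranking Plan A above Measure 4: 4.
Ballots ranking Measure 4 above Plan A: 15 − 4 = 11.
Measure 4 wins the head-to-head 11–4.

Measure 4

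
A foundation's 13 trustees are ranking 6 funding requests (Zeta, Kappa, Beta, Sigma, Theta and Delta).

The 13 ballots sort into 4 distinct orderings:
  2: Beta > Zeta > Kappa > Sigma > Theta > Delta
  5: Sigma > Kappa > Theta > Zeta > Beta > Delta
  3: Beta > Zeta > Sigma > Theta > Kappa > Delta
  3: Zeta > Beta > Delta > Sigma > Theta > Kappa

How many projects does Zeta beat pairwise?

Zeta against each rival (13 reviewers):
Zeta vs Kappa: 2+3+3 = 8 for Zeta, 5 for Kappa — Zeta by 8–5.
Zeta vs Beta: Zeta preferred on 5+3 = 8 ballots; Zeta wins 8–5.
Zeta–Sigma: Zeta 8–5.
Zeta vs Theta: Zeta is ranked higher on 2+3+3 = 8 ballots, Theta on 5. Zeta wins 8–5.
Zeta vs Delta: Zeta wins 13–0.
Zeta beats Kappa, Beta, Sigma, Theta, Delta — 5 pairwise wins.

5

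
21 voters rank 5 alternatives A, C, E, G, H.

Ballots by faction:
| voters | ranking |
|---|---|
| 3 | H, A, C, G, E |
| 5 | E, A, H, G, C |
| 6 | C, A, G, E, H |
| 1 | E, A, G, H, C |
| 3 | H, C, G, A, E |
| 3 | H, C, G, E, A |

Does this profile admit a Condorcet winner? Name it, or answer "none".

Pairwise majorities:
A–C: C 12–9.
A–E: A 12–9.
A vs G: 3+5+6+1 = 15 for A, 6 for G — A by 15–6.
A vs H: A wins 12–9.
C vs E: 15 to 6, C.
C–G: C 15–6.
C vs H: C preferred on 6 ballots; H wins 15–6.
E vs G: E preferred on 5+1 = 6 ballots; G wins 15–6.
E–H: E 12–9.
G vs H: H wins 14–7.
Each alternative drops at least one matchup (A loses to C; C loses to H; E loses to A; G loses to A; H loses to A); the cycle A → H → C → A rules out a Condorcet winner.

none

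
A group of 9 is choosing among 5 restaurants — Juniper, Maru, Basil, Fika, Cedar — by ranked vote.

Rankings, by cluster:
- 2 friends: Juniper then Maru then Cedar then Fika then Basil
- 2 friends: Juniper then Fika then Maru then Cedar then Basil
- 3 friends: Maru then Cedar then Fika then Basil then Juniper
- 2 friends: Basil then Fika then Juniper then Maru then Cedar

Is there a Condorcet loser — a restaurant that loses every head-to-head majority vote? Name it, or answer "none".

none

Head-to-head results (9 friends):
Juniper vs Maru: 2+2+2 = 6 for Juniper, 3 for Maru — Juniper by 6–3.
Juniper vs Basil: Basil wins 5–4.
Juniper vs Fika: Fika, 5–4.
Juniper vs Cedar: 6 to 3, Juniper.
Maru–Basil: Maru 7–2.
Maru vs Fika: Maru is ranked higher on 2+3 = 5 ballots, Fika on 4. Maru wins 5–4.
Maru vs Cedar: Maru is ranked higher on 2+2+3+2 = 9 ballots, Cedar on 0. Maru wins 9–0.
Basil vs Fika: Basil preferred on 2 ballots; Fika wins 7–2.
Basil vs Cedar: Cedar wins 7–2.
Fika vs Cedar: Cedar, 5–4.
Every restaurant wins at least one matchup (Juniper beats Maru; Maru beats Basil; Basil beats Juniper; Fika beats Juniper; Cedar beats Basil), so there is no Condorcet loser.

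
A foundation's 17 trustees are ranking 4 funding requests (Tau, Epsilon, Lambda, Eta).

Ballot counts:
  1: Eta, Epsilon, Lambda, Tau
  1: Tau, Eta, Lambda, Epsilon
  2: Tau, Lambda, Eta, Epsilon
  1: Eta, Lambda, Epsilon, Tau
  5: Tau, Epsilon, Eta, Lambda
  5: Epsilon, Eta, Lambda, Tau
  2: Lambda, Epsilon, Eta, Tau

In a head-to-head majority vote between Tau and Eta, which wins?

Eta

Ballots ranking Tau above Eta: 1 + 2 + 5 = 8.
Ballots ranking Eta above Tau: 17 − 8 = 9.
Eta wins the head-to-head 9–8.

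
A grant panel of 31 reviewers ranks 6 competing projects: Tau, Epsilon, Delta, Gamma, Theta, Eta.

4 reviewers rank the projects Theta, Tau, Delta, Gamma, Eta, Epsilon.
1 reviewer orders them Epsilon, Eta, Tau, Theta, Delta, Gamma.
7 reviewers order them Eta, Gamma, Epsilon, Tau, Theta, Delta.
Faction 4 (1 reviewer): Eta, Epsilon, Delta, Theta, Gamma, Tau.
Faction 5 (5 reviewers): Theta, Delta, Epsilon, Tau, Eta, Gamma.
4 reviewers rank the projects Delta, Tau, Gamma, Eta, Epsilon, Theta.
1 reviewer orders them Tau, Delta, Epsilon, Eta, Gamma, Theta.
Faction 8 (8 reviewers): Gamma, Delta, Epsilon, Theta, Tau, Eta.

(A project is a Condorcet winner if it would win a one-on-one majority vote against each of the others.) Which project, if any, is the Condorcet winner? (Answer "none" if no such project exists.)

Check each pair by majority over 31 ballots:
Tau vs Epsilon: Epsilon wins 22–9.
Tau vs Delta: Tau is ranked higher on 4+1+7+1 = 13 ballots, Delta on 18. Delta wins 18–13.
Tau vs Gamma: Tau preferred on 4+1+5+4+1 = 15 ballots; Gamma wins 16–15.
Tau vs Theta: Theta wins 18–13.
Tau vs Eta: Tau preferred on 4+5+4+1+8 = 22 ballots; Tau wins 22–9.
Epsilon vs Delta: Delta, 22–9.
Epsilon vs Gamma: Epsilon preferred on 1+1+5+1 = 8 ballots; Gamma wins 23–8.
Epsilon–Theta: Epsilon 22–9.
Epsilon vs Eta: Epsilon preferred on 1+5+1+8 = 15 ballots; Eta wins 16–15.
Delta vs Gamma: 4+1+1+5+4+1 = 16 for Delta, 15 for Gamma — Delta by 16–15.
Delta–Theta: Theta 17–14.
Delta vs Eta: 22 to 9, Delta.
Gamma vs Theta: Gamma is ranked higher on 7+4+1+8 = 20 ballots, Theta on 11. Gamma wins 20–11.
Gamma vs Eta: Gamma wins 16–15.
Theta vs Eta: Theta preferred on 4+5+8 = 17 ballots; Theta wins 17–14.
No project is unbeaten: Tau loses to Epsilon; Epsilon loses to Delta; Delta loses to Theta; Gamma loses to Delta; Theta loses to Epsilon; Eta loses to Tau. In particular Tau beats Eta beats Epsilon beats Tau is a majority cycle — no Condorcet winner exists.

none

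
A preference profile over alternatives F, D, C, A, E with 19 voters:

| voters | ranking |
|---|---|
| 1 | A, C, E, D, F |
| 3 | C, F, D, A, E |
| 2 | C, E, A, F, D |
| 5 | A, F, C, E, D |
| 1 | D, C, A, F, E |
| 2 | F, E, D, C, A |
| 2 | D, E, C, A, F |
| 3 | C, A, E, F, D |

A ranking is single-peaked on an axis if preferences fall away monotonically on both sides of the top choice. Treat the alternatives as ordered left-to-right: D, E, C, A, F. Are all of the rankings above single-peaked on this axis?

no

Axis positions: D=1, E=2, C=3, A=4, F=5.
Ballot type 1 (peak A at position 4): ranking walks positions 4-3-2-1-5, expanding outward from the peak — single-peaked.
Ballot type 2: ranking walks positions 3-5-1-4-2; F is ranked above A even though A lies between F and the peak C on the axis — preferences dip and rise again. Not single-peaked.
Ballot type 3 (peak C at position 3): ranking walks positions 3-2-4-5-1, expanding outward from the peak — single-peaked.
Ballot type 4 (peak A at position 4): ranking walks positions 4-5-3-2-1, expanding outward from the peak — single-peaked.
Ballot type 5: ranking walks positions 1-3-4-5-2; C is ranked above E even though E lies between C and the peak D on the axis — preferences dip and rise again. Not single-peaked.
Ballot type 6: ranking walks positions 5-2-1-3-4; E is ranked above A even though A lies between E and the peak F on the axis — preferences dip and rise again. Not single-peaked.
Ballot type 7 (peak D at position 1): ranking walks positions 1-2-3-4-5, expanding outward from the peak — single-peaked.
Ballot type 8 (peak C at position 3): ranking walks positions 3-4-2-5-1, expanding outward from the peak — single-peaked.
Ballot type 2 violates single-peakedness, so the profile is not single-peaked on this axis.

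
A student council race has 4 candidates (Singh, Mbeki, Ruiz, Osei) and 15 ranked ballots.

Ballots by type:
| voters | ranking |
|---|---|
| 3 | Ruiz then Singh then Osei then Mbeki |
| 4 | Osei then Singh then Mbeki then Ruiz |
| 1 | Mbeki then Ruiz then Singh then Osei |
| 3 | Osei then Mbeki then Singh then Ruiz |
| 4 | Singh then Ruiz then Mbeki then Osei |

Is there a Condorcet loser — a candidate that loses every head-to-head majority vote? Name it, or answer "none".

Pairwise majorities:
Singh vs Mbeki: Singh is ranked higher on 3+4+4 = 11 ballots, Mbeki on 4. Singh wins 11–4.
Singh vs Ruiz: 11 to 4, Singh.
Singh vs Osei: 3+1+4 = 8 for Singh, 7 for Osei — Singh by 8–7.
Mbeki vs Ruiz: Mbeki is ranked higher on 4+1+3 = 8 ballots, Ruiz on 7. Mbeki wins 8–7.
Mbeki vs Osei: Osei, 10–5.
Ruiz vs Osei: Ruiz wins 8–7.
No candidate is winless: Singh beats Mbeki; Mbeki beats Ruiz; Ruiz beats Osei; Osei beats Mbeki. There is no Condorcet loser.

none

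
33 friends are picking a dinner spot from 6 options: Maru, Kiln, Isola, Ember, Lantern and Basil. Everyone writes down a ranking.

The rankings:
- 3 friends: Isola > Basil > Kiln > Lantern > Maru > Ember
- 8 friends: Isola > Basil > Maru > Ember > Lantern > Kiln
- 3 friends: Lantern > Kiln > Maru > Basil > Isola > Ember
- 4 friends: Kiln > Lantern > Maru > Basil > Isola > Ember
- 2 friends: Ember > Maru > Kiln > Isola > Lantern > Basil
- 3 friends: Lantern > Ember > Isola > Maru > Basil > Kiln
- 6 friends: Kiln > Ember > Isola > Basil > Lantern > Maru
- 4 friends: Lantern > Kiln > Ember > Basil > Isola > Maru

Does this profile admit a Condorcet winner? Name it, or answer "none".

none

Check each pair by majority over 33 ballots:
Maru–Kiln: Kiln 20–13.
Maru vs Isola: Isola wins 24–9.
Maru vs Ember: Maru wins 18–15.
Maru vs Lantern: Lantern, 23–10.
Maru–Basil: Basil 21–12.
Kiln vs Isola: Kiln wins 19–14.
Kiln vs Ember: Kiln, 20–13.
Kiln vs Lantern: Lantern wins 18–15.
Kiln vs Basil: Kiln wins 19–14.
Isola vs Ember: Isola, 18–15.
Isola vs Lantern: Isola wins 19–14.
Isola vs Basil: Isola wins 22–11.
Ember–Lantern: Lantern 17–16.
Ember–Basil: Basil 18–15.
Lantern vs Basil: Basil wins 17–16.
No restaurant is unbeaten: Maru loses to Kiln; Kiln loses to Lantern; Isola loses to Kiln; Ember loses to Maru; Lantern loses to Isola; Basil loses to Kiln. In particular Kiln → Isola → Lantern → Kiln is a majority cycle — no Condorcet winner exists.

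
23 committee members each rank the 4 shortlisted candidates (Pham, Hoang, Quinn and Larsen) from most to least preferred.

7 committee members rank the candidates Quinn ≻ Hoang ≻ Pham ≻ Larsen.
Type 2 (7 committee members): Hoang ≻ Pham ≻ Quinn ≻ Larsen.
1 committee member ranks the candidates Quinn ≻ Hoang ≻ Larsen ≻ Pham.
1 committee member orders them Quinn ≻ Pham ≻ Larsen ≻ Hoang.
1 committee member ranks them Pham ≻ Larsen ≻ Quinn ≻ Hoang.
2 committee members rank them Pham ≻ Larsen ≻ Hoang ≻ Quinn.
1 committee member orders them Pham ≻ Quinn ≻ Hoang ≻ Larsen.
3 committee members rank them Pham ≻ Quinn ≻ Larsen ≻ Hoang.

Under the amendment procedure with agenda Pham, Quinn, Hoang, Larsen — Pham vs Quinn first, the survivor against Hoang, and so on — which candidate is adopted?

Round 1: Pham vs Quinn — 14–9, Pham advances.
Round 2: Pham vs Hoang — 8–15, Hoang advances.
Round 3: Hoang vs Larsen — 16–7, Hoang advances.
The agenda winner is Hoang.

Hoang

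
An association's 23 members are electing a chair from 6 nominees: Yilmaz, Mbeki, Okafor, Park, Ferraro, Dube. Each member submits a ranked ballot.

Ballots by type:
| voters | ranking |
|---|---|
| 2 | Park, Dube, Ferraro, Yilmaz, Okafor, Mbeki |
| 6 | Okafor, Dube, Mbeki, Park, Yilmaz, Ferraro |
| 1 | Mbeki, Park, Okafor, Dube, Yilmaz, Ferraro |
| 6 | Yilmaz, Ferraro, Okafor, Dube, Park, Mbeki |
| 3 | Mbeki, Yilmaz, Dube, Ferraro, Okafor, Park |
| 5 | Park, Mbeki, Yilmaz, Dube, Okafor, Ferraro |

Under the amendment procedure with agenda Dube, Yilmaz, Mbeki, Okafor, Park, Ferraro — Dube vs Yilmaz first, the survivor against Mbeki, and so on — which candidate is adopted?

Round 1: Dube vs Yilmaz — 9–14, Yilmaz advances.
Round 2: Yilmaz vs Mbeki — 8–15, Mbeki advances.
Round 3: Mbeki vs Okafor — 9–14, Okafor advances.
Round 4: Okafor vs Park — 15–8, Okafor advances.
Round 5: Okafor vs Ferraro — 12–11, Okafor advances.
Okafor survives the agenda.

Okafor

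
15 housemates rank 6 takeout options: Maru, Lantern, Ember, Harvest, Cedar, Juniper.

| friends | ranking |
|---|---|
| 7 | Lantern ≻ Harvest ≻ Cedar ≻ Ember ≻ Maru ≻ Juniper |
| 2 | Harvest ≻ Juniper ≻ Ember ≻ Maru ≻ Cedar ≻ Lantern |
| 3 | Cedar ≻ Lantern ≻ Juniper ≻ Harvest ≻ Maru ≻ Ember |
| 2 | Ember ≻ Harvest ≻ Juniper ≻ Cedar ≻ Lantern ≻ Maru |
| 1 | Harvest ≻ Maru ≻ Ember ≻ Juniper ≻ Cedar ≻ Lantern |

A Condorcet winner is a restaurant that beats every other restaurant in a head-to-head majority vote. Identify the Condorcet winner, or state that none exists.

Check each pair by majority over 15 ballots:
Maru vs Lantern: 2+1 = 3 for Maru, 12 for Lantern — Lantern by 12–3.
Maru vs Ember: Maru preferred on 3+1 = 4 ballots; Ember wins 11–4.
Maru vs Harvest: Maru preferred on 0 ballots; Harvest wins 15–0.
Maru vs Cedar: Maru preferred on 2+1 = 3 ballots; Cedar wins 12–3.
Maru vs Juniper: Maru is ranked higher on 7+1 = 8 ballots, Juniper on 7. Maru wins 8–7.
Lantern vs Ember: Lantern preferred on 7+3 = 10 ballots; Lantern wins 10–5.
Lantern vs Harvest: Lantern is ranked higher on 7+3 = 10 ballots, Harvest on 5. Lantern wins 10–5.
Lantern vs Cedar: Lantern preferred on 7 ballots; Cedar wins 8–7.
Lantern vs Juniper: 7+3 = 10 for Lantern, 5 for Juniper — Lantern by 10–5.
Ember vs Harvest: Ember is ranked higher on 2 ballots, Harvest on 13. Harvest wins 13–2.
Ember vs Cedar: Ember is ranked higher on 2+2+1 = 5 ballots, Cedar on 10. Cedar wins 10–5.
Ember vs Juniper: Ember preferred on 7+2+1 = 10 ballots; Ember wins 10–5.
Harvest vs Cedar: Harvest preferred on 7+2+2+1 = 12 ballots; Harvest wins 12–3.
Harvest vs Juniper: 12 to 3, Harvest.
Cedar vs Juniper: Cedar is ranked higher on 7+3 = 10 ballots, Juniper on 5. Cedar wins 10–5.
No restaurant is unbeaten: Maru loses to Lantern; Lantern loses to Cedar; Ember loses to Lantern; Harvest loses to Lantern; Cedar loses to Harvest; Juniper loses to Maru. In particular Lantern → Harvest → Cedar → Lantern is a majority cycle — no Condorcet winner exists.

none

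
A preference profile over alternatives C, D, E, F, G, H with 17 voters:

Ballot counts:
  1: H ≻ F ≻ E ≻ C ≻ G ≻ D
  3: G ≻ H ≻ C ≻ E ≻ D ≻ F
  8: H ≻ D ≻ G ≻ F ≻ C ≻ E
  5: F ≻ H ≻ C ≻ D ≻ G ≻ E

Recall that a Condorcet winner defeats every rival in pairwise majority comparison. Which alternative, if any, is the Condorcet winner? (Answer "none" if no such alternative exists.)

Head-to-head results (17 voters):
C–D: C 9–8.
C–E: C 16–1.
C–F: F 14–3.
C vs G: G, 11–6.
C–H: H 17–0.
D–E: D 13–4.
D–F: D 11–6.
D vs G: D, 13–4.
D–H: H 17–0.
E–F: F 14–3.
E–G: G 16–1.
E vs H: H wins 17–0.
F–G: G 11–6.
F vs H: H wins 12–5.
G vs H: H, 14–3.
H beats each of C, D, E, F, G — H is the Condorcet winner.

H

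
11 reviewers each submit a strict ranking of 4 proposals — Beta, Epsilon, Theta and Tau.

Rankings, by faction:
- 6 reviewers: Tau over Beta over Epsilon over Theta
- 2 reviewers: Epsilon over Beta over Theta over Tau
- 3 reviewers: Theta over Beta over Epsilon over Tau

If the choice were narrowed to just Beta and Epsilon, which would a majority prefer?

Beta

Ballots ranking Beta above Epsilon: 6 + 3 = 9.
Ballots ranking Epsilon above Beta: 11 − 9 = 2.
Beta wins the head-to-head 9–2.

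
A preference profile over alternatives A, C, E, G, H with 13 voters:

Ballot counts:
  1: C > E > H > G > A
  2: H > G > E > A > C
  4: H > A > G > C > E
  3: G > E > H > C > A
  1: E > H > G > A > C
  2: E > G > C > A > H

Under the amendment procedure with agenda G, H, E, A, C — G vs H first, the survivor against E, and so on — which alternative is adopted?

Round 1: G vs H — 5–8, H advances.
Round 2: H vs E — 6–7, E advances.
Round 3: E vs A — 9–4, E advances.
Round 4: E vs C — 8–5, E advances.
The agenda winner is E.

E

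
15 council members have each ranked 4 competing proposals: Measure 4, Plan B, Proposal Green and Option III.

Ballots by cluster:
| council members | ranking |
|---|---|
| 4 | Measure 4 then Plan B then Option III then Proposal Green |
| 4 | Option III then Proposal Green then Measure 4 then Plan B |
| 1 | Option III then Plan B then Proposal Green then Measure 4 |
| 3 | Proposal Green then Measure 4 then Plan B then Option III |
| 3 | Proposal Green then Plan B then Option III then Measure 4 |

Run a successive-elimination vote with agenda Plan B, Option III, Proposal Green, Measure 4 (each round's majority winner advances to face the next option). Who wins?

Round 1: Plan B vs Option III — 10–5, Plan B advances.
Round 2: Plan B vs Proposal Green — 5–10, Proposal Green advances.
Round 3: Proposal Green vs Measure 4 — 11–4, Proposal Green advances.
The agenda winner is Proposal Green.

Proposal Green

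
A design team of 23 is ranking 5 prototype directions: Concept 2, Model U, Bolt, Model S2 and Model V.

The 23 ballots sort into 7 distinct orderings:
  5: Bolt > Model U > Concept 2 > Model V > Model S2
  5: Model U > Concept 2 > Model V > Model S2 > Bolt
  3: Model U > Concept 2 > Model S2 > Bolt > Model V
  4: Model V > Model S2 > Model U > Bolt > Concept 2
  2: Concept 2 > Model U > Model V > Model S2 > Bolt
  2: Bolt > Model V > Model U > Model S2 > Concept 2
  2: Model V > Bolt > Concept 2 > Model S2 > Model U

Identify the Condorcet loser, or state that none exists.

Pairwise majorities:
Concept 2 vs Model U: Model U wins 19–4.
Concept 2 vs Bolt: 10 to 13, Bolt.
Concept 2 vs Model S2: 5+5+3+2+2 = 17 for Concept 2, 6 for Model S2 — Concept 2 by 17–6.
Concept 2–Model V: Concept 2 15–8.
Model U vs Bolt: Model U preferred on 5+3+4+2 = 14 ballots; Model U wins 14–9.
Model U–Model S2: Model U 17–6.
Model U vs Model V: 15 to 8, Model U.
Bolt–Model S2: Model S2 14–9.
Bolt vs Model V: Model V wins 13–10.
Model S2 vs Model V: 3 for Model S2, 20 for Model V — Model V by 20–3.
Each design has at least one pairwise win (Concept 2 beats Model S2; Model U beats Concept 2; Bolt beats Concept 2; Model S2 beats Bolt; Model V beats Bolt) — no Condorcet loser.

none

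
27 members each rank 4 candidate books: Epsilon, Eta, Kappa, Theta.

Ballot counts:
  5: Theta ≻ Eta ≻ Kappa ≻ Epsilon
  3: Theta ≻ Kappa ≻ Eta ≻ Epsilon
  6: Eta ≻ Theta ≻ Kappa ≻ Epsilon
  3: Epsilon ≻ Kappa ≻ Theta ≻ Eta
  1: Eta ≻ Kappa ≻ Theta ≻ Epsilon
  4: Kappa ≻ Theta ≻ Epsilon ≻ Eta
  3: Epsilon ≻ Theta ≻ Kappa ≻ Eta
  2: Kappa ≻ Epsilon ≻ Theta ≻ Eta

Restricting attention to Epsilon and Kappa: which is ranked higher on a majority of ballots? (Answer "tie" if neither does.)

Ballots ranking Epsilon above Kappa: 3 + 3 = 6.
Ballots ranking Kappa above Epsilon: 27 − 6 = 21.
Kappa wins the head-to-head 21–6.

Kappa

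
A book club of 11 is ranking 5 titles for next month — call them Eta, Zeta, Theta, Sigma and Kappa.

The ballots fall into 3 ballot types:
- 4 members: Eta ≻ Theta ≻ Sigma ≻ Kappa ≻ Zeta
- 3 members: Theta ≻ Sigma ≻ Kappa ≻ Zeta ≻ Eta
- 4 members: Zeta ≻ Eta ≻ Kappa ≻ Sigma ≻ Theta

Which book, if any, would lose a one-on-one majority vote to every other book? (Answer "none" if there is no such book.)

Pairwise majorities:
Eta vs Zeta: Zeta, 7–4.
Eta vs Theta: Eta wins 8–3.
Eta–Sigma: Eta 8–3.
Eta vs Kappa: Eta is ranked higher on 4+4 = 8 ballots, Kappa on 3. Eta wins 8–3.
Zeta vs Theta: 4 to 7, Theta.
Zeta–Sigma: Sigma 7–4.
Zeta vs Kappa: Zeta is ranked higher on 4 ballots, Kappa on 7. Kappa wins 7–4.
Theta vs Sigma: 4+3 = 7 for Theta, 4 for Sigma — Theta by 7–4.
Theta vs Kappa: Theta, 7–4.
Sigma vs Kappa: 4+3 = 7 for Sigma, 4 for Kappa — Sigma by 7–4.
Every book wins at least one matchup (Eta beats Theta; Zeta beats Eta; Theta beats Zeta; Sigma beats Zeta; Kappa beats Zeta), so there is no Condorcet loser.

none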